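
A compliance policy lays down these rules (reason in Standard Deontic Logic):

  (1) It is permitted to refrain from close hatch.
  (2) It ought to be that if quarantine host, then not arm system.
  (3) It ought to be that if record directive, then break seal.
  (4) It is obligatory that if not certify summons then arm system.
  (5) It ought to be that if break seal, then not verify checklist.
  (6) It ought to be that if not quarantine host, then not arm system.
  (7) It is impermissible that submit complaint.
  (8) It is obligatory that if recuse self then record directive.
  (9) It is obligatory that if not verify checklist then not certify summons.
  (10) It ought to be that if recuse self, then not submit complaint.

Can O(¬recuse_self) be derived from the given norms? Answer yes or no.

Premises 2 and 6 cover both cases: O(quarantine_host → ¬arm_system) and O(¬quarantine_host → ¬arm_system). Since quarantine_host ∨ ¬quarantine_host is a tautology, O(¬arm_system) follows.
Premise 4 is O(¬certify_summons → arm_system); contrapositively O(¬arm_system → certify_summons). Since O(¬arm_system) holds, K gives O(certify_summons).
The contrapositive of premise 9 (O(¬verify_checklist → ¬certify_summons)) is O(certify_summons → verify_checklist), and O(certify_summons) is already established, so O(verify_checklist).
Premise 5 is O(break_seal → ¬verify_checklist); contrapositively O(verify_checklist → ¬break_seal). Since O(verify_checklist) holds, K gives O(¬break_seal).
The contrapositive of premise 3 (O(record_directive → break_seal)) is O(¬break_seal → ¬record_directive), and O(¬break_seal) is already established, so O(¬record_directive).
Premise 8, O(recuse_self → record_directive), contraposes to O(¬record_directive → ¬recuse_self); with O(¬record_directive) we get O(¬recuse_self).
Premises 1, 7, 10 do not contribute to this derivation.
So O(¬recuse_self) follows.

Yes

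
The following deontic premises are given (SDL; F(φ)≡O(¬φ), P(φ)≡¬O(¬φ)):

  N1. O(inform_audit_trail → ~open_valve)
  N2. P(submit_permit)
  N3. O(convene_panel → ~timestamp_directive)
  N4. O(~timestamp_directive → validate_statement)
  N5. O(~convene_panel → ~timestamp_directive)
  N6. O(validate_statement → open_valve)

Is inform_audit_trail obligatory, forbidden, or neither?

Forbidden

Premises 3 and 5 cover both cases: O(convene_panel → ~timestamp_directive) and O(~convene_panel → ~timestamp_directive). Since convene_panel ∨ ~convene_panel is a tautology, O(~timestamp_directive) follows.
Premise 4 is O(~timestamp_directive → validate_statement); since O(~timestamp_directive), deontic closure gives O(validate_statement).
From O(validate_statement) and premise 6, O(validate_statement → open_valve), we obtain O(open_valve).
The contrapositive of premise 1 (O(inform_audit_trail → ~open_valve)) is O(open_valve → ~inform_audit_trail), and O(open_valve) is already established, so O(~inform_audit_trail).
Premise 2 does not contribute to this derivation.
Thus O(~inform_audit_trail), which is F(inform_audit_trail): inform_audit_trail is forbidden.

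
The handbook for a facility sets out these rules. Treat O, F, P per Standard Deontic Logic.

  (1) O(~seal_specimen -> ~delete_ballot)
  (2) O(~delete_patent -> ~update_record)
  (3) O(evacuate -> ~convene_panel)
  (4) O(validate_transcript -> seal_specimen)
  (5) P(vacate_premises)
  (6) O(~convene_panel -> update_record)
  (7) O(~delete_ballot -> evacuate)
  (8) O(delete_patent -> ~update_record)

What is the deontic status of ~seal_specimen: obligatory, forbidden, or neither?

Forbidden

By case analysis on ~delete_patent: premise 2 gives O(~delete_patent -> ~update_record) and premise 8 gives O(delete_patent -> ~update_record), so O(~update_record) either way.
Premise 6, O(~convene_panel -> update_record), contraposes to O(~update_record -> convene_panel); with O(~update_record) we get O(convene_panel).
Premise 3 is O(evacuate -> ~convene_panel); contrapositively O(convene_panel -> ~evacuate). Since O(convene_panel) holds, K gives O(~evacuate).
The contrapositive of premise 7 (O(~delete_ballot -> evacuate)) is O(~evacuate -> delete_ballot), and O(~evacuate) is already established, so O(delete_ballot).
Premise 1, O(~seal_specimen -> ~delete_ballot), contraposes to O(delete_ballot -> seal_specimen); with O(delete_ballot) we get O(seal_specimen).
Premises 4, 5 do not contribute to this derivation.
Thus O(seal_specimen), which is F(~seal_specimen): ~seal_specimen is forbidden.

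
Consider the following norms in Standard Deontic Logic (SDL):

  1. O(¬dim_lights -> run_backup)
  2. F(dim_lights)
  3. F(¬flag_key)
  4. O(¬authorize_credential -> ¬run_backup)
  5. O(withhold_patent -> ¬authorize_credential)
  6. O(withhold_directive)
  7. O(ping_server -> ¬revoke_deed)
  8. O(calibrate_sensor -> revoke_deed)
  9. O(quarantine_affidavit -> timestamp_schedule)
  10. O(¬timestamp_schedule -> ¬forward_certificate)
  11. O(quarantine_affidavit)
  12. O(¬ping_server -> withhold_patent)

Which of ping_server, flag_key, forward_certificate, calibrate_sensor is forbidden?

calibrate_sensor

F(dim_lights) at premise 2 means O(¬dim_lights).
Premise 1 is O(¬dim_lights -> run_backup); since O(¬dim_lights), deontic closure gives O(run_backup).
Premise 4, O(¬authorize_credential -> ¬run_backup), contraposes to O(run_backup -> authorize_credential); with O(run_backup) we get O(authorize_credential).
Premise 5, O(withhold_patent -> ¬authorize_credential), contraposes to O(authorize_credential -> ¬withhold_patent); with O(authorize_credential) we get O(¬withhold_patent).
Premise 12, O(¬ping_server -> withhold_patent), contraposes to O(¬withhold_patent -> ping_server); with O(¬withhold_patent) we get O(ping_server).
From O(ping_server) and premise 7, O(ping_server -> ¬revoke_deed), we obtain O(¬revoke_deed).
Premise 8 is O(calibrate_sensor -> revoke_deed); contrapositively O(¬revoke_deed -> ¬calibrate_sensor). Since O(¬revoke_deed) holds, K gives O(¬calibrate_sensor).
So O(¬calibrate_sensor) holds, i.e. calibrate_sensor is forbidden. None of the other listed options is forbidden under the premises.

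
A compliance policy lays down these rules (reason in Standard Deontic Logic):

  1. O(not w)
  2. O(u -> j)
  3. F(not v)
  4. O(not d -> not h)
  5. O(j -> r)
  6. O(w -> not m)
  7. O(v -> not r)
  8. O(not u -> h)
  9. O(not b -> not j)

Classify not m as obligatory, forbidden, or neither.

Premise 6 is O(w -> not m), but O(w) is not derivable from the premises, so it does not yield O(not m).
No premise or chain of K-axiom applications forces O(not m), and none forces O(m). So not m is neither obligatory nor forbidden under these norms.

Neither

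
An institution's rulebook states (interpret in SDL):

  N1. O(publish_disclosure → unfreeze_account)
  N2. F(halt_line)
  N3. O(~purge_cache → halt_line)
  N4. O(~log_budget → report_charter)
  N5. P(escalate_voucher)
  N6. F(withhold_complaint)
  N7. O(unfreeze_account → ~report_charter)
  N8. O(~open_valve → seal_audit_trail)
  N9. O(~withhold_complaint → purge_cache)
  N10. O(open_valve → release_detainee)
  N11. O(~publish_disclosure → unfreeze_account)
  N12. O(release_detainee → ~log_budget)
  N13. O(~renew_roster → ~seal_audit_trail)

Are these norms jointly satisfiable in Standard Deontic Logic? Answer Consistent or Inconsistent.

Consistent

Premise 3 is O(~purge_cache → halt_line), but O(~purge_cache) is not derivable from the premises, so it does not yield O(halt_line).
So O(halt_line) is not derivable, and the apparent clash with O(~halt_line) does not arise.
A world satisfying every obligation exists (e.g. escalate_voucher=false, halt_line=false, log_budget=true, open_valve=false, publish_disclosure=false, purge_cache=true, release_detainee=false, renew_roster=true, report_charter=false, seal_audit_trail=true, unfreeze_account=true, withhold_complaint=false); no atom is both obligatory and forbidden, so the set is consistent.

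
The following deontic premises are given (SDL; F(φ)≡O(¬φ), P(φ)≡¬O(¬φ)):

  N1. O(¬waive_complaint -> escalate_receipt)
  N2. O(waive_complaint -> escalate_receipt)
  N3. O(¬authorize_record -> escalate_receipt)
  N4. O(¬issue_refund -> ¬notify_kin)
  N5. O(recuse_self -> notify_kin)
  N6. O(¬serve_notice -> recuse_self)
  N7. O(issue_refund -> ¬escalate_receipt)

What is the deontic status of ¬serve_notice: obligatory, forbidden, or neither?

Premises 2 and 1 are O(waive_complaint -> escalate_receipt) and O(¬waive_complaint -> escalate_receipt); every ideal world satisfies waive_complaint or ¬waive_complaint, so in either case escalate_receipt holds — hence O(escalate_receipt).
The contrapositive of premise 7 (O(issue_refund -> ¬escalate_receipt)) is O(escalate_receipt -> ¬issue_refund), and O(escalate_receipt) is already established, so O(¬issue_refund).
Applying K to premise 4 (O(¬issue_refund -> ¬notify_kin)) and O(¬issue_refund) yields O(¬notify_kin).
Premise 5 is O(recuse_self -> notify_kin); contrapositively O(¬notify_kin -> ¬recuse_self). Since O(¬notify_kin) holds, K gives O(¬recuse_self).
Premise 6 is O(¬serve_notice -> recuse_self); contrapositively O(¬recuse_self -> serve_notice). Since O(¬recuse_self) holds, K gives O(serve_notice).
Premise 3 does not contribute to this derivation.
Thus O(serve_notice), which is F(¬serve_notice): ¬serve_notice is forbidden.

Forbidden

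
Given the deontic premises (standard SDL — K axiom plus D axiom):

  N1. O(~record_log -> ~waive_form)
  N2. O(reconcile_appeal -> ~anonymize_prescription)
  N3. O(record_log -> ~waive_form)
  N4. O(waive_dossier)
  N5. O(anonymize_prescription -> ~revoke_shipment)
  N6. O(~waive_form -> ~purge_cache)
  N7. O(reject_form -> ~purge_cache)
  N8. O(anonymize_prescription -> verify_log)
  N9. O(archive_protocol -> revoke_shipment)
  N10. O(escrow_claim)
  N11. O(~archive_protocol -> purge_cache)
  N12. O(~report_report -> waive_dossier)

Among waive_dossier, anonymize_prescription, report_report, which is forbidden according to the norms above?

Premises 1 and 3 are O(~record_log -> ~waive_form) and O(record_log -> ~waive_form); every ideal world satisfies ~record_log or record_log, so in either case ~waive_form holds — hence O(~waive_form).
Premise 6 is O(~waive_form -> ~purge_cache); since O(~waive_form), deontic closure gives O(~purge_cache).
Premise 11 is O(~archive_protocol -> purge_cache); contrapositively O(~purge_cache -> archive_protocol). Since O(~purge_cache) holds, K gives O(archive_protocol).
Applying K to premise 9 (O(archive_protocol -> revoke_shipment)) and O(archive_protocol) yields O(revoke_shipment).
Premise 5 is O(anonymize_prescription -> ~revoke_shipment); contrapositively O(revoke_shipment -> ~anonymize_prescription). Since O(revoke_shipment) holds, K gives O(~anonymize_prescription).
So O(~anonymize_prescription) holds, i.e. anonymize_prescription is forbidden. None of the other listed options is forbidden under the premises.

anonymize_prescription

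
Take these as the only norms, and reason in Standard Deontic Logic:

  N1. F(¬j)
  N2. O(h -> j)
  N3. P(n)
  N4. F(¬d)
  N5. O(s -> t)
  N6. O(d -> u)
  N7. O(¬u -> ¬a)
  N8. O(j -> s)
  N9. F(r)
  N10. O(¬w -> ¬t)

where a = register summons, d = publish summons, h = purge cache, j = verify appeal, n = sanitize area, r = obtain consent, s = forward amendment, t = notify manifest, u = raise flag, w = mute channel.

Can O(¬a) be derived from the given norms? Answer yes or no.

Premise 7 is O(¬u -> ¬a), but O(¬u) is not derivable from the premises, so it does not yield O(¬a).
No other premise forces O(¬a). An ideal world satisfying every premise can still have ¬a false, so O(¬a) is not derivable.

No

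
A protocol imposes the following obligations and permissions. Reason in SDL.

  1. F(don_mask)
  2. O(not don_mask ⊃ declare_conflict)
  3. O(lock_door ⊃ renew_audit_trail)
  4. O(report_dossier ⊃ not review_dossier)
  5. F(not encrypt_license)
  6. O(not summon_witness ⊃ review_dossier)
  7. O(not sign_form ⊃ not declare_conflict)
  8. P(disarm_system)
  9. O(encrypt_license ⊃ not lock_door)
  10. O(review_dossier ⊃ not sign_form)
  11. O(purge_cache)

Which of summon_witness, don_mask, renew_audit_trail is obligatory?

Premise 1 is F(don_mask), i.e. O(not don_mask).
Premise 2 is O(not don_mask ⊃ declare_conflict); since O(not don_mask), deontic closure gives O(declare_conflict).
Premise 7, O(not sign_form ⊃ not declare_conflict), contraposes to O(declare_conflict ⊃ sign_form); with O(declare_conflict) we get O(sign_form).
The contrapositive of premise 10 (O(review_dossier ⊃ not sign_form)) is O(sign_form ⊃ not review_dossier), and O(sign_form) is already established, so O(not review_dossier).
The contrapositive of premise 6 (O(not summon_witness ⊃ review_dossier)) is O(not review_dossier ⊃ summon_witness), and O(not review_dossier) is already established, so O(summon_witness).
So O(summon_witness) holds — summon_witness is obligatory. None of the other listed options is made obligatory by any chain of premises.

summon_witness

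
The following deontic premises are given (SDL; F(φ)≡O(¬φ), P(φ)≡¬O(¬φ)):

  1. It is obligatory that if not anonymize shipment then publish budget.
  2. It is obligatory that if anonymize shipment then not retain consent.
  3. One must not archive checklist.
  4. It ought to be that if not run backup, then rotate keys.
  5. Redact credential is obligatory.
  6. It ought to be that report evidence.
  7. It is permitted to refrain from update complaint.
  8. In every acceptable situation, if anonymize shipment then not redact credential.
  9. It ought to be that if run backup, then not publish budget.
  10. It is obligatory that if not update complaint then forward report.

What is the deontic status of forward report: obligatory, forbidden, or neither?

Neither

Premise 10 is O(¬update_complaint → forward_report), but O(¬update_complaint) is not derivable from the premises (the permission P(¬update_complaint) asserts only ¬O(update_complaint), not O(¬update_complaint)), so it does not yield O(forward_report).
No premise or chain of K-axiom applications forces O(forward_report), and none forces O(¬forward_report). So forward_report is neither obligatory nor forbidden under these norms.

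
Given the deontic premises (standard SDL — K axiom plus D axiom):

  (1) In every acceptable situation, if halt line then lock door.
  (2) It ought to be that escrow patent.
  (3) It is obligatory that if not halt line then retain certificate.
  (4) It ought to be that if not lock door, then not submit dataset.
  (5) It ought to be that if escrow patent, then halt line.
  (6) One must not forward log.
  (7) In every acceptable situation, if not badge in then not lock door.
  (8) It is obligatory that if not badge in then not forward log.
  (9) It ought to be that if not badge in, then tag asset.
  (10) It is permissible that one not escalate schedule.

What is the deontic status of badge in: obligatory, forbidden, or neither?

Obligatory

Premise 2 gives O(escrow_patent).
Premise 5 is O(escrow_patent → halt_line); since O(escrow_patent), deontic closure gives O(halt_line).
From O(halt_line) and premise 1, O(halt_line → lock_door), we obtain O(lock_door).
Premise 7 is O(¬badge_in → ¬lock_door); contrapositively O(lock_door → badge_in). Since O(lock_door) holds, K gives O(badge_in).
Premises 3, 4, 6, 8, 9, 10 do not contribute to this derivation.
Hence badge_in is obligatory.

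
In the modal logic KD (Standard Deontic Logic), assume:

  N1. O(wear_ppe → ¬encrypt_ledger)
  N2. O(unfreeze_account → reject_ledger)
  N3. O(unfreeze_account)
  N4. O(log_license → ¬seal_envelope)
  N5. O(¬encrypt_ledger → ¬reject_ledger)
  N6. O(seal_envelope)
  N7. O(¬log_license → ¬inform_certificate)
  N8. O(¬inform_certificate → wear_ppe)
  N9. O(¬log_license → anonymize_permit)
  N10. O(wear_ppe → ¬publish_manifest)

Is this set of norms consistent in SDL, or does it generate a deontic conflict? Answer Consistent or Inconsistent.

Inconsistent

Premise 3 gives O(unfreeze_account).
Applying K to premise 2 (O(unfreeze_account → reject_ledger)) and O(unfreeze_account) yields O(reject_ledger).
Premise 5, O(¬encrypt_ledger → ¬reject_ledger), contraposes to O(reject_ledger → encrypt_ledger); with O(reject_ledger) we get O(encrypt_ledger).
The contrapositive of premise 1 (O(wear_ppe → ¬encrypt_ledger)) is O(encrypt_ledger → ¬wear_ppe), and O(encrypt_ledger) is already established, so O(¬wear_ppe).
Premise 8, O(¬inform_certificate → wear_ppe), contraposes to O(¬wear_ppe → inform_certificate); with O(¬wear_ppe) we get O(inform_certificate).
Premise 7 is O(¬log_license → ¬inform_certificate); contrapositively O(inform_certificate → log_license). Since O(inform_certificate) holds, K gives O(log_license).
With premise 4, O(log_license → ¬seal_envelope), the K-axiom yields O(¬seal_envelope).
Yet premise 6 states O(seal_envelope).
We now have both O(¬seal_envelope) and O(seal_envelope) — seal_envelope is simultaneously obligatory and forbidden, violating the D-axiom.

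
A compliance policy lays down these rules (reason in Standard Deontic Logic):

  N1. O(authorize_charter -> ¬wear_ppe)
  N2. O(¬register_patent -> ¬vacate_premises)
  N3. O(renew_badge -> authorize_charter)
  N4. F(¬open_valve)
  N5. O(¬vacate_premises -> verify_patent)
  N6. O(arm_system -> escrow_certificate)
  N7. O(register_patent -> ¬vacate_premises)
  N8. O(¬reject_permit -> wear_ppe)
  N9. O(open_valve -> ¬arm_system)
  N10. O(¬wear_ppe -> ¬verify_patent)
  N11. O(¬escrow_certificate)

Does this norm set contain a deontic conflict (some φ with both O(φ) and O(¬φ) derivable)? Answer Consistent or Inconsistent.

Premise 6 is O(arm_system -> escrow_certificate), but O(arm_system) is not derivable from the premises, so it does not yield O(escrow_certificate).
So O(escrow_certificate) is not derivable, and the apparent clash with O(¬escrow_certificate) does not arise.
A world satisfying every obligation exists (e.g. arm_system=false, authorize_charter=false, escrow_certificate=false, open_valve=true, register_patent=false, reject_permit=false, renew_badge=false, vacate_premises=false, verify_patent=true, wear_ppe=true); no atom is both obligatory and forbidden, so the set is consistent.

Consistent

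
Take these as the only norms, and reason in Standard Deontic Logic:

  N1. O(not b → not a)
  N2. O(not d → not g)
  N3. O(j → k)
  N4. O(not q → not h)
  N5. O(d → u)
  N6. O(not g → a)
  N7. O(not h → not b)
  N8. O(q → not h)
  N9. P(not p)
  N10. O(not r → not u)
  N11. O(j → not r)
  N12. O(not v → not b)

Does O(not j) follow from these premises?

Yes

Premises 4 and 8 are O(not q → not h) and O(q → not h); every ideal world satisfies not q or q, so in either case not h holds — hence O(not h).
From O(not h) and premise 7, O(not h → not b), we obtain O(not b).
Applying K to premise 1 (O(not b → not a)) and O(not b) yields O(not a).
The contrapositive of premise 6 (O(not g → a)) is O(not a → g), and O(not a) is already established, so O(g).
The contrapositive of premise 2 (O(not d → not g)) is O(g → d), and O(g) is already established, so O(d).
From O(d) and premise 5, O(d → u), we obtain O(u).
The contrapositive of premise 10 (O(not r → not u)) is O(u → r), and O(u) is already established, so O(r).
The contrapositive of premise 11 (O(j → not r)) is O(r → not j), and O(r) is already established, so O(not j).
Premises 3, 9, 12 do not contribute to this derivation.
So O(not j) follows.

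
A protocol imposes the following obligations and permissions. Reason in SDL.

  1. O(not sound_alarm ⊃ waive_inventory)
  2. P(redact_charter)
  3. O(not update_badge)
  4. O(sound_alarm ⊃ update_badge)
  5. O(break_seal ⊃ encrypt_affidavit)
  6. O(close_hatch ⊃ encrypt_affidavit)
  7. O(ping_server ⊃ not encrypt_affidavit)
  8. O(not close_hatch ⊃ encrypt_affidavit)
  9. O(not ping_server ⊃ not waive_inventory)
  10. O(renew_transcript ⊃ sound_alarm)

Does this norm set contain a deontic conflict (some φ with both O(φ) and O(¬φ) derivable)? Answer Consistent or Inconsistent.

Premises 8 and 6 cover both cases: O(not close_hatch ⊃ encrypt_affidavit) and O(close_hatch ⊃ encrypt_affidavit). Since not close_hatch ∨ close_hatch is a tautology, O(encrypt_affidavit) follows.
Premise 7, O(ping_server ⊃ not encrypt_affidavit), contraposes to O(encrypt_affidavit ⊃ not ping_server); with O(encrypt_affidavit) we get O(not ping_server).
From O(not ping_server) and premise 9, O(not ping_server ⊃ not waive_inventory), we obtain O(not waive_inventory).
The contrapositive of premise 1 (O(not sound_alarm ⊃ waive_inventory)) is O(not waive_inventory ⊃ sound_alarm), and O(not waive_inventory) is already established, so O(sound_alarm).
Premise 4 is O(sound_alarm ⊃ update_badge); since O(sound_alarm), deontic closure gives O(update_badge).
Yet premise 3 states O(not update_badge).
We now have both O(update_badge) and O(not update_badge) — update_badge is simultaneously obligatory and forbidden, violating the D-axiom.

Inconsistent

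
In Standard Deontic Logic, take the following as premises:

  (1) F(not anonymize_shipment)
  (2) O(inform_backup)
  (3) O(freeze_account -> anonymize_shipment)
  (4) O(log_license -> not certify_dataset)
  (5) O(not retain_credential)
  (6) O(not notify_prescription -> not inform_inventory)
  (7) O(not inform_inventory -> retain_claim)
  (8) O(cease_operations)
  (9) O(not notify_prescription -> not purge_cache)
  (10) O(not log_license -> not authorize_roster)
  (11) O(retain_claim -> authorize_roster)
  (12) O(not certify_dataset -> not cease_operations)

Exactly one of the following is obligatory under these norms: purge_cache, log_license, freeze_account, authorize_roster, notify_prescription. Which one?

Premise 8 states O(cease_operations) outright.
Premise 12, O(not certify_dataset -> not cease_operations), contraposes to O(cease_operations -> certify_dataset); with O(cease_operations) we get O(certify_dataset).
The contrapositive of premise 4 (O(log_license -> not certify_dataset)) is O(certify_dataset -> not log_license), and O(certify_dataset) is already established, so O(not log_license).
From O(not log_license) and premise 10, O(not log_license -> not authorize_roster), we obtain O(not authorize_roster).
The contrapositive of premise 11 (O(retain_claim -> authorize_roster)) is O(not authorize_roster -> not retain_claim), and O(not authorize_roster) is already established, so O(not retain_claim).
Premise 7 is O(not inform_inventory -> retain_claim); contrapositively O(not retain_claim -> inform_inventory). Since O(not retain_claim) holds, K gives O(inform_inventory).
The contrapositive of premise 6 (O(not notify_prescription -> not inform_inventory)) is O(inform_inventory -> notify_prescription), and O(inform_inventory) is already established, so O(notify_prescription).
So O(notify_prescription) holds — notify_prescription is obligatory. None of the other listed options is made obligatory by any chain of premises.

notify_prescription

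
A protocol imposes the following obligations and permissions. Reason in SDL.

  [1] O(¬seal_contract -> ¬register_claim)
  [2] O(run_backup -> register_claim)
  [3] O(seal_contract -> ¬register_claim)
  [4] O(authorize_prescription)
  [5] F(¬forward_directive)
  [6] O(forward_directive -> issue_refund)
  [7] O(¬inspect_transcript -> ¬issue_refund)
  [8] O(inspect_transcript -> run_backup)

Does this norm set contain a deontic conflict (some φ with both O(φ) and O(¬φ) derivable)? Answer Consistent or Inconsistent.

Inconsistent

By case analysis on ¬seal_contract: premise 1 gives O(¬seal_contract -> ¬register_claim) and premise 3 gives O(seal_contract -> ¬register_claim), so O(¬register_claim) either way.
Premise 2 is O(run_backup -> register_claim); contrapositively O(¬register_claim -> ¬run_backup). Since O(¬register_claim) holds, K gives O(¬run_backup).
The contrapositive of premise 8 (O(inspect_transcript -> run_backup)) is O(¬run_backup -> ¬inspect_transcript), and O(¬run_backup) is already established, so O(¬inspect_transcript).
Premise 7 is O(¬inspect_transcript -> ¬issue_refund); since O(¬inspect_transcript), deontic closure gives O(¬issue_refund).
Premise 6, O(forward_directive -> issue_refund), contraposes to O(¬issue_refund -> ¬forward_directive); with O(¬issue_refund) we get O(¬forward_directive).
But premise 5, F(¬forward_directive), means O(forward_directive).
We now have both O(¬forward_directive) and O(forward_directive) — forward_directive is simultaneously obligatory and forbidden, violating the D-axiom.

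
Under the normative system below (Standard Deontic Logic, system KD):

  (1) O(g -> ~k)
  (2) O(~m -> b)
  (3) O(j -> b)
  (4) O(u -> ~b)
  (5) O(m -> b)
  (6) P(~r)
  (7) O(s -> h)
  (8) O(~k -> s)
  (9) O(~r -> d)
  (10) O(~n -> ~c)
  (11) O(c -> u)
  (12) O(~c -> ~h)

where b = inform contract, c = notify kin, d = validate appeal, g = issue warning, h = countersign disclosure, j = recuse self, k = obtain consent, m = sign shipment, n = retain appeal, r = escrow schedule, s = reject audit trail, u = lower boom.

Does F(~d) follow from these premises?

No

Premise 9 is O(~r -> d), but O(~r) is not derivable from the premises (the permission P(~r) asserts only ~O(r), not O(~r)), so it does not yield O(d).
No other premise forces O(d). An ideal world satisfying every premise can still have ~d true, so F(~d) is not derivable.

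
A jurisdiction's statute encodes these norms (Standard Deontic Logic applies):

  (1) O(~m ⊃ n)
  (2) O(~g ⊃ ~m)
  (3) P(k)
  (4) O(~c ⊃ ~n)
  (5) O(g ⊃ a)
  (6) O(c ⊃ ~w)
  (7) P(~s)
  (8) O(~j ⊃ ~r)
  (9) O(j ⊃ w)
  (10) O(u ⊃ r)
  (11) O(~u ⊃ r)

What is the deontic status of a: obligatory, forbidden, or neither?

Premises 10 and 11 cover both cases: O(u ⊃ r) and O(~u ⊃ r). Since u ∨ ~u is a tautology, O(r) follows.
The contrapositive of premise 8 (O(~j ⊃ ~r)) is O(r ⊃ j), and O(r) is already established, so O(j).
Applying K to premise 9 (O(j ⊃ w)) and O(j) yields O(w).
The contrapositive of premise 6 (O(c ⊃ ~w)) is O(w ⊃ ~c), and O(w) is already established, so O(~c).
With premise 4, O(~c ⊃ ~n), the K-axiom yields O(~n).
Premise 1, O(~m ⊃ n), contraposes to O(~n ⊃ m); with O(~n) we get O(m).
Premise 2, O(~g ⊃ ~m), contraposes to O(m ⊃ g); with O(m) we get O(g).
With premise 5, O(g ⊃ a), the K-axiom yields O(a).
Premises 3, 7 do not contribute to this derivation.
Hence a is obligatory.

Obligatory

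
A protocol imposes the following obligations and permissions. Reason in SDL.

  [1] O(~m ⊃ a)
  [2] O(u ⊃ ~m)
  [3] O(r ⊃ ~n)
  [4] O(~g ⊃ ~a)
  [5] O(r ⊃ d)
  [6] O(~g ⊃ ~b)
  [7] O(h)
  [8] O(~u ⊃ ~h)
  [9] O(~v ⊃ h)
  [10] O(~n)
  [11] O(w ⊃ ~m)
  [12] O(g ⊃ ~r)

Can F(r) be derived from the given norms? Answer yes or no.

From premise 7 we have O(h).
Premise 8 is O(~u ⊃ ~h); contrapositively O(h ⊃ u). Since O(h) holds, K gives O(u).
With premise 2, O(u ⊃ ~m), the K-axiom yields O(~m).
From O(~m) and premise 1, O(~m ⊃ a), we obtain O(a).
Premise 4 is O(~g ⊃ ~a); contrapositively O(a ⊃ g). Since O(a) holds, K gives O(g).
From O(g) and premise 12, O(g ⊃ ~r), we obtain O(~r).
Premises 3, 5, 6, 9, 10, 11 do not contribute to this derivation.
So O(~r) holds, i.e. F(r). The claim follows.

Yes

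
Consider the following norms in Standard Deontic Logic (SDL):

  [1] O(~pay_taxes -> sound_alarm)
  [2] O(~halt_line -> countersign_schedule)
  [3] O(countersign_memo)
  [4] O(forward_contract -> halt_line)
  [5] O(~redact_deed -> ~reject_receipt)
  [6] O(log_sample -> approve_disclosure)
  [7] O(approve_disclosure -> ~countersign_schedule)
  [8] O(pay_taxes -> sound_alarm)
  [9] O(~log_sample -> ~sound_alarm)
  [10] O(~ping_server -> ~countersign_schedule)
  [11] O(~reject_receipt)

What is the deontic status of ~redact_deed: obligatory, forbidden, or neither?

Neither

Premise 5 is O(~redact_deed -> ~reject_receipt); even if O(~reject_receipt) held, inferring O(~redact_deed) would be affirming the consequent — invalid.
No premise or chain of K-axiom applications forces O(~redact_deed), and none forces O(redact_deed). So ~redact_deed is neither obligatory nor forbidden under these norms.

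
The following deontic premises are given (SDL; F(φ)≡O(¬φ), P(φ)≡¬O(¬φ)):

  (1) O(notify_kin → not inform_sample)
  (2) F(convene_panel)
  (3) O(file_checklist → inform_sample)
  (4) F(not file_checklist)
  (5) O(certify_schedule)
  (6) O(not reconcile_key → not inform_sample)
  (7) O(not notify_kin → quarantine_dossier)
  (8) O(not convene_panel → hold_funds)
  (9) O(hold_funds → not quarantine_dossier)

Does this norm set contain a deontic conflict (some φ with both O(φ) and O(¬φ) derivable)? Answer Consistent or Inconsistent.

Inconsistent

F(convene_panel) at premise 2 means O(not convene_panel).
With premise 8, O(not convene_panel → hold_funds), the K-axiom yields O(hold_funds).
Premise 9 is O(hold_funds → not quarantine_dossier); since O(hold_funds), deontic closure gives O(not quarantine_dossier).
Premise 7 is O(not notify_kin → quarantine_dossier); contrapositively O(not quarantine_dossier → notify_kin). Since O(not quarantine_dossier) holds, K gives O(notify_kin).
With premise 1, O(notify_kin → not inform_sample), the K-axiom yields O(not inform_sample).
The contrapositive of premise 3 (O(file_checklist → inform_sample)) is O(not inform_sample → not file_checklist), and O(not inform_sample) is already established, so O(not file_checklist).
Yet premise 4 is F(not file_checklist), i.e. O(file_checklist).
We now have both O(not file_checklist) and O(file_checklist) — file_checklist is simultaneously obligatory and forbidden, violating the D-axiom.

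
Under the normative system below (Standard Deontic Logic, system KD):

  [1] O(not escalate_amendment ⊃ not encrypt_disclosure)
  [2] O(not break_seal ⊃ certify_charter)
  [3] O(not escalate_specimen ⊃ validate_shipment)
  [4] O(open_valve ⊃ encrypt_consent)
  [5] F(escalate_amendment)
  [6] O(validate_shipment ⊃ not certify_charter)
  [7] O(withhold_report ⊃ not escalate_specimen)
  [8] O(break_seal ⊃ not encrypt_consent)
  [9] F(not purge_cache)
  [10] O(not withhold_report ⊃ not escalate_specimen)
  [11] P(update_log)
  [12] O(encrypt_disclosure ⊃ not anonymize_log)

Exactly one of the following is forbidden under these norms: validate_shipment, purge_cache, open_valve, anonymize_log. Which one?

open_valve

By case analysis on withhold_report: premise 7 gives O(withhold_report ⊃ not escalate_specimen) and premise 10 gives O(not withhold_report ⊃ not escalate_specimen), so O(not escalate_specimen) either way.
With premise 3, O(not escalate_specimen ⊃ validate_shipment), the K-axiom yields O(validate_shipment).
Applying K to premise 6 (O(validate_shipment ⊃ not certify_charter)) and O(validate_shipment) yields O(not certify_charter).
Premise 2, O(not break_seal ⊃ certify_charter), contraposes to O(not certify_charter ⊃ break_seal); with O(not certify_charter) we get O(break_seal).
Applying K to premise 8 (O(break_seal ⊃ not encrypt_consent)) and O(break_seal) yields O(not encrypt_consent).
Premise 4, O(open_valve ⊃ encrypt_consent), contraposes to O(not encrypt_consent ⊃ not open_valve); with O(not encrypt_consent) we get O(not open_valve).
So O(not open_valve) holds, i.e. open_valve is forbidden. None of the other listed options is forbidden under the premises.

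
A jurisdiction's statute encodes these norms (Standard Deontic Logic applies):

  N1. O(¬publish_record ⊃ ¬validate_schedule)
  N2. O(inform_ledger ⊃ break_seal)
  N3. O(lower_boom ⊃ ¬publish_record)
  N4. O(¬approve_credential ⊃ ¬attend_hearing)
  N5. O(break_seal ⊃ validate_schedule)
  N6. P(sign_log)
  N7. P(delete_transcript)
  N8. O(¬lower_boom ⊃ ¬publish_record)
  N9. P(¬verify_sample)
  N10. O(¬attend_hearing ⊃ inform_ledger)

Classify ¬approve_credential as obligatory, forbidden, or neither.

Forbidden

Premises 8 and 3 are O(¬lower_boom ⊃ ¬publish_record) and O(lower_boom ⊃ ¬publish_record); every ideal world satisfies ¬lower_boom or lower_boom, so in either case ¬publish_record holds — hence O(¬publish_record).
From O(¬publish_record) and premise 1, O(¬publish_record ⊃ ¬validate_schedule), we obtain O(¬validate_schedule).
Premise 5 is O(break_seal ⊃ validate_schedule); contrapositively O(¬validate_schedule ⊃ ¬break_seal). Since O(¬validate_schedule) holds, K gives O(¬break_seal).
Premise 2 is O(inform_ledger ⊃ break_seal); contrapositively O(¬break_seal ⊃ ¬inform_ledger). Since O(¬break_seal) holds, K gives O(¬inform_ledger).
Premise 10 is O(¬attend_hearing ⊃ inform_ledger); contrapositively O(¬inform_ledger ⊃ attend_hearing). Since O(¬inform_ledger) holds, K gives O(attend_hearing).
Premise 4 is O(¬approve_credential ⊃ ¬attend_hearing); contrapositively O(attend_hearing ⊃ approve_credential). Since O(attend_hearing) holds, K gives O(approve_credential).
Premises 6, 7, 9 do not contribute to this derivation.
Thus O(approve_credential), which is F(¬approve_credential): ¬approve_credential is forbidden.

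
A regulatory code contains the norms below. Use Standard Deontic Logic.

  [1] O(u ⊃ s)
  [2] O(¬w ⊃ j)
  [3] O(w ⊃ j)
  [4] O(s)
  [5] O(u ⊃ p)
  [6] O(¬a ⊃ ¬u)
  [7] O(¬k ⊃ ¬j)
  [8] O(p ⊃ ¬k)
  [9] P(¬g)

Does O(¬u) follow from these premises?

Yes

Premises 2 and 3 cover both cases: O(¬w ⊃ j) and O(w ⊃ j). Since ¬w ∨ w is a tautology, O(j) follows.
Premise 7, O(¬k ⊃ ¬j), contraposes to O(j ⊃ k); with O(j) we get O(k).
Premise 8 is O(p ⊃ ¬k); contrapositively O(k ⊃ ¬p). Since O(k) holds, K gives O(¬p).
Premise 5, O(u ⊃ p), contraposes to O(¬p ⊃ ¬u); with O(¬p) we get O(¬u).
Premises 1, 4, 6, 9 do not contribute to this derivation.
So O(¬u) follows.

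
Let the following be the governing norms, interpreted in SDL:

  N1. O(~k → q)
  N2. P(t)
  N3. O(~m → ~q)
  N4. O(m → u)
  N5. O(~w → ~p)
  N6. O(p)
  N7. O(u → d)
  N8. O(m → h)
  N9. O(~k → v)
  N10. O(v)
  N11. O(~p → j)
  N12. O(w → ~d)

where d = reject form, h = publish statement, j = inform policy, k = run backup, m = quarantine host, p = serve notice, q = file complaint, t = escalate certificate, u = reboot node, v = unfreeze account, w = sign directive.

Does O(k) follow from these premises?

Premise 6 gives O(p).
The contrapositive of premise 5 (O(~w → ~p)) is O(p → w), and O(p) is already established, so O(w).
Applying K to premise 12 (O(w → ~d)) and O(w) yields O(~d).
Premise 7 is O(u → d); contrapositively O(~d → ~u). Since O(~d) holds, K gives O(~u).
The contrapositive of premise 4 (O(m → u)) is O(~u → ~m), and O(~u) is already established, so O(~m).
From O(~m) and premise 3, O(~m → ~q), we obtain O(~q).
The contrapositive of premise 1 (O(~k → q)) is O(~q → k), and O(~q) is already established, so O(k).
Premises 2, 8, 9, 10, 11 do not contribute to this derivation.
So O(k) follows.

Yes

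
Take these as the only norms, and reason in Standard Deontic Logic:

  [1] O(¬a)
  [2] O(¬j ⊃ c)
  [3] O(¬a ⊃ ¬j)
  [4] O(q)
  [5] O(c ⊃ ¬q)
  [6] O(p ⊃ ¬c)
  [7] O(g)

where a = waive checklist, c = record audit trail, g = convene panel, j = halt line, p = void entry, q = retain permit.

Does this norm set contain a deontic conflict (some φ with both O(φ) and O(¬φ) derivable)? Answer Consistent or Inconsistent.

Inconsistent

From premise 4 we have O(q).
Premise 5 is O(c ⊃ ¬q); contrapositively O(q ⊃ ¬c). Since O(q) holds, K gives O(¬c).
Premise 2 is O(¬j ⊃ c); contrapositively O(¬c ⊃ j). Since O(¬c) holds, K gives O(j).
The contrapositive of premise 3 (O(¬a ⊃ ¬j)) is O(j ⊃ a), and O(j) is already established, so O(a).
But premise 1 directly asserts O(¬a).
We now have both O(a) and O(¬a) — a is simultaneously obligatory and forbidden, violating the D-axiom.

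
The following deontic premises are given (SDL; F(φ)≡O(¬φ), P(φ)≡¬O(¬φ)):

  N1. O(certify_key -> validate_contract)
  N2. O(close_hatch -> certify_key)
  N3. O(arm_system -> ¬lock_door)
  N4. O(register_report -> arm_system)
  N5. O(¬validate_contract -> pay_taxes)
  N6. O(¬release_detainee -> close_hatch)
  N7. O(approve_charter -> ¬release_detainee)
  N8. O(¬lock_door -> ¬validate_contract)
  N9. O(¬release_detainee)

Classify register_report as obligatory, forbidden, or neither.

Premise 9 gives O(¬release_detainee).
From O(¬release_detainee) and premise 6, O(¬release_detainee -> close_hatch), we obtain O(close_hatch).
From O(close_hatch) and premise 2, O(close_hatch -> certify_key), we obtain O(certify_key).
Premise 1 is O(certify_key -> validate_contract); since O(certify_key), deontic closure gives O(validate_contract).
Premise 8 is O(¬lock_door -> ¬validate_contract); contrapositively O(validate_contract -> lock_door). Since O(validate_contract) holds, K gives O(lock_door).
The contrapositive of premise 3 (O(arm_system -> ¬lock_door)) is O(lock_door -> ¬arm_system), and O(lock_door) is already established, so O(¬arm_system).
Premise 4 is O(register_report -> arm_system); contrapositively O(¬arm_system -> ¬register_report). Since O(¬arm_system) holds, K gives O(¬register_report).
Premises 5, 7 do not contribute to this derivation.
Thus O(¬register_report), which is F(register_report): register_report is forbidden.

Forbidden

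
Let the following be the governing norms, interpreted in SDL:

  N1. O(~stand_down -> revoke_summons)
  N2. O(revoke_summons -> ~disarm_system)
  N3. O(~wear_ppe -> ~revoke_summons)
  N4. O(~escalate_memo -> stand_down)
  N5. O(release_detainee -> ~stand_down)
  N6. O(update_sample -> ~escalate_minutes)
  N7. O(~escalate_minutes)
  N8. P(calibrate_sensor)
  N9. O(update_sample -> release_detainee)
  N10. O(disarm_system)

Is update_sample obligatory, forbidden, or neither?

Premise 10 gives O(disarm_system).
Premise 2 is O(revoke_summons -> ~disarm_system); contrapositively O(disarm_system -> ~revoke_summons). Since O(disarm_system) holds, K gives O(~revoke_summons).
Premise 1, O(~stand_down -> revoke_summons), contraposes to O(~revoke_summons -> stand_down); with O(~revoke_summons) we get O(stand_down).
The contrapositive of premise 5 (O(release_detainee -> ~stand_down)) is O(stand_down -> ~release_detainee), and O(stand_down) is already established, so O(~release_detainee).
Premise 9, O(update_sample -> release_detainee), contraposes to O(~release_detainee -> ~update_sample); with O(~release_detainee) we get O(~update_sample).
Premises 3, 4, 6, 7, 8 do not contribute to this derivation.
Thus O(~update_sample), which is F(update_sample): update_sample is forbidden.

Forbidden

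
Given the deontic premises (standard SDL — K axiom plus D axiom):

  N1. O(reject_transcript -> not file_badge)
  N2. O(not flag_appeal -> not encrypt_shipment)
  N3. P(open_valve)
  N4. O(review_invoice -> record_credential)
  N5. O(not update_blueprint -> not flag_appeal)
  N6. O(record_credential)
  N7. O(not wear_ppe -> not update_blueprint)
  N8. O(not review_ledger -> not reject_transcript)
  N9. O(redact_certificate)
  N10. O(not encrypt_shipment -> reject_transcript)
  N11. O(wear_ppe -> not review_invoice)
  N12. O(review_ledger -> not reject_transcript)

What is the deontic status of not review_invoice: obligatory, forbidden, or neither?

Obligatory

Premises 8 and 12 cover both cases: O(not review_ledger -> not reject_transcript) and O(review_ledger -> not reject_transcript). Since not review_ledger ∨ review_ledger is a tautology, O(not reject_transcript) follows.
Premise 10 is O(not encrypt_shipment -> reject_transcript); contrapositively O(not reject_transcript -> encrypt_shipment). Since O(not reject_transcript) holds, K gives O(encrypt_shipment).
Premise 2 is O(not flag_appeal -> not encrypt_shipment); contrapositively O(encrypt_shipment -> flag_appeal). Since O(encrypt_shipment) holds, K gives O(flag_appeal).
The contrapositive of premise 5 (O(not update_blueprint -> not flag_appeal)) is O(flag_appeal -> update_blueprint), and O(flag_appeal) is already established, so O(update_blueprint).
Premise 7, O(not wear_ppe -> not update_blueprint), contraposes to O(update_blueprint -> wear_ppe); with O(update_blueprint) we get O(wear_ppe).
With premise 11, O(wear_ppe -> not review_invoice), the K-axiom yields O(not review_invoice).
Premises 1, 3, 4, 6, 9 do not contribute to this derivation.
Hence not review_invoice is obligatory.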